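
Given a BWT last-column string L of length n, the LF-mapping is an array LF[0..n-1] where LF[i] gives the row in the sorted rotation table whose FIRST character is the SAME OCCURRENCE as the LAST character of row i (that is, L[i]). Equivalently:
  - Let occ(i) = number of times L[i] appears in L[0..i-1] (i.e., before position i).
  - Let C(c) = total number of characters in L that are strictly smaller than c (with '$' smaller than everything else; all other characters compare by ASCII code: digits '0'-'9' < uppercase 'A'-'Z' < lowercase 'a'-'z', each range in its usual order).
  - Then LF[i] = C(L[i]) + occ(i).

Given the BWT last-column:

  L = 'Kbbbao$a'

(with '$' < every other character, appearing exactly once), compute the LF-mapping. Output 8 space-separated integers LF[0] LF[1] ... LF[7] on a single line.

Answer: 1 4 5 6 2 7 0 3

Derivation:
Char counts: '$':1, 'K':1, 'a':2, 'b':3, 'o':1
C (first-col start): C('$')=0, C('K')=1, C('a')=2, C('b')=4, C('o')=7
L[0]='K': occ=0, LF[0]=C('K')+0=1+0=1
L[1]='b': occ=0, LF[1]=C('b')+0=4+0=4
L[2]='b': occ=1, LF[2]=C('b')+1=4+1=5
L[3]='b': occ=2, LF[3]=C('b')+2=4+2=6
L[4]='a': occ=0, LF[4]=C('a')+0=2+0=2
L[5]='o': occ=0, LF[5]=C('o')+0=7+0=7
L[6]='$': occ=0, LF[6]=C('$')+0=0+0=0
L[7]='a': occ=1, LF[7]=C('a')+1=2+1=3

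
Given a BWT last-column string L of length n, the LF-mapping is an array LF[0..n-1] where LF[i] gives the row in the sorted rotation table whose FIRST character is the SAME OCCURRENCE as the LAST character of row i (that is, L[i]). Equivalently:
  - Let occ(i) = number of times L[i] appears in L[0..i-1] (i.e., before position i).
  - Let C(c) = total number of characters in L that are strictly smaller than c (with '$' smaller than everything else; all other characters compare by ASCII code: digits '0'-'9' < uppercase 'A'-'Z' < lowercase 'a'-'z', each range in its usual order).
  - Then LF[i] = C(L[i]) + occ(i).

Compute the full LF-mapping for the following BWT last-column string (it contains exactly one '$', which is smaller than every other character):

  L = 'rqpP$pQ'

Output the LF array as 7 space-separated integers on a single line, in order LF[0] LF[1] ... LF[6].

Answer: 6 5 3 1 0 4 2

Derivation:
Char counts: '$':1, 'P':1, 'Q':1, 'p':2, 'q':1, 'r':1
C (first-col start): C('$')=0, C('P')=1, C('Q')=2, C('p')=3, C('q')=5, C('r')=6
L[0]='r': occ=0, LF[0]=C('r')+0=6+0=6
L[1]='q': occ=0, LF[1]=C('q')+0=5+0=5
L[2]='p': occ=0, LF[2]=C('p')+0=3+0=3
L[3]='P': occ=0, LF[3]=C('P')+0=1+0=1
L[4]='$': occ=0, LF[4]=C('$')+0=0+0=0
L[5]='p': occ=1, LF[5]=C('p')+1=3+1=4
L[6]='Q': occ=0, LF[6]=C('Q')+0=2+0=2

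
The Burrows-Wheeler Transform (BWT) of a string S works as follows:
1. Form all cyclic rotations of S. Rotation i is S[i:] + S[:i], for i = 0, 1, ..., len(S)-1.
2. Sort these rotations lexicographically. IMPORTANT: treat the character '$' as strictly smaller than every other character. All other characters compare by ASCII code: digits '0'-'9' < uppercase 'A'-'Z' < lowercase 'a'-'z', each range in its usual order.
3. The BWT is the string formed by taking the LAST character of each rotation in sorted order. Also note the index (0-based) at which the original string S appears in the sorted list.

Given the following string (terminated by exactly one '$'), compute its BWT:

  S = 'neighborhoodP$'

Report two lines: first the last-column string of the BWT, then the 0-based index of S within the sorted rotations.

Answer: Pdhonigre$ohbo
9

Derivation:
All 14 rotations (rotation i = S[i:]+S[:i]):
  rot[0] = neighborhoodP$
  rot[1] = eighborhoodP$n
  rot[2] = ighborhoodP$ne
  rot[3] = ghborhoodP$nei
  rot[4] = hborhoodP$neig
  rot[5] = borhoodP$neigh
  rot[6] = orhoodP$neighb
  rot[7] = rhoodP$neighbo
  rot[8] = hoodP$neighbor
  rot[9] = oodP$neighborh
  rot[10] = odP$neighborho
  rot[11] = dP$neighborhoo
  rot[12] = P$neighborhood
  rot[13] = $neighborhoodP
Sorted (with $ < everything):
  sorted[0] = $neighborhoodP  (last char: 'P')
  sorted[1] = P$neighborhood  (last char: 'd')
  sorted[2] = borhoodP$neigh  (last char: 'h')
  sorted[3] = dP$neighborhoo  (last char: 'o')
  sorted[4] = eighborhoodP$n  (last char: 'n')
  sorted[5] = ghborhoodP$nei  (last char: 'i')
  sorted[6] = hborhoodP$neig  (last char: 'g')
  sorted[7] = hoodP$neighbor  (last char: 'r')
  sorted[8] = ighborhoodP$ne  (last char: 'e')
  sorted[9] = neighborhoodP$  (last char: '$')
  sorted[10] = odP$neighborho  (last char: 'o')
  sorted[11] = oodP$neighborh  (last char: 'h')
  sorted[12] = orhoodP$neighb  (last char: 'b')
  sorted[13] = rhoodP$neighbo  (last char: 'o')
Last column: Pdhonigre$ohbo
Original string S is at sorted index 9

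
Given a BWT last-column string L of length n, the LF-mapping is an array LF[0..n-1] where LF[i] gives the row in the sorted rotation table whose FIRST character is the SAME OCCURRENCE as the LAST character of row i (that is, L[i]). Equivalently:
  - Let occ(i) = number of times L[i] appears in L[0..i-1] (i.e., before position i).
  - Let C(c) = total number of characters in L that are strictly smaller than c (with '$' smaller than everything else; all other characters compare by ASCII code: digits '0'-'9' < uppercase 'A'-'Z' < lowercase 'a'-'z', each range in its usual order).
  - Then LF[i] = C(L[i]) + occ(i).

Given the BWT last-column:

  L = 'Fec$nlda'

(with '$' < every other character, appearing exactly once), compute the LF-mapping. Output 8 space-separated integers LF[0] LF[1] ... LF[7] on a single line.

Char counts: '$':1, 'F':1, 'a':1, 'c':1, 'd':1, 'e':1, 'l':1, 'n':1
C (first-col start): C('$')=0, C('F')=1, C('a')=2, C('c')=3, C('d')=4, C('e')=5, C('l')=6, C('n')=7
L[0]='F': occ=0, LF[0]=C('F')+0=1+0=1
L[1]='e': occ=0, LF[1]=C('e')+0=5+0=5
L[2]='c': occ=0, LF[2]=C('c')+0=3+0=3
L[3]='$': occ=0, LF[3]=C('$')+0=0+0=0
L[4]='n': occ=0, LF[4]=C('n')+0=7+0=7
L[5]='l': occ=0, LF[5]=C('l')+0=6+0=6
L[6]='d': occ=0, LF[6]=C('d')+0=4+0=4
L[7]='a': occ=0, LF[7]=C('a')+0=2+0=2

Answer: 1 5 3 0 7 6 4 2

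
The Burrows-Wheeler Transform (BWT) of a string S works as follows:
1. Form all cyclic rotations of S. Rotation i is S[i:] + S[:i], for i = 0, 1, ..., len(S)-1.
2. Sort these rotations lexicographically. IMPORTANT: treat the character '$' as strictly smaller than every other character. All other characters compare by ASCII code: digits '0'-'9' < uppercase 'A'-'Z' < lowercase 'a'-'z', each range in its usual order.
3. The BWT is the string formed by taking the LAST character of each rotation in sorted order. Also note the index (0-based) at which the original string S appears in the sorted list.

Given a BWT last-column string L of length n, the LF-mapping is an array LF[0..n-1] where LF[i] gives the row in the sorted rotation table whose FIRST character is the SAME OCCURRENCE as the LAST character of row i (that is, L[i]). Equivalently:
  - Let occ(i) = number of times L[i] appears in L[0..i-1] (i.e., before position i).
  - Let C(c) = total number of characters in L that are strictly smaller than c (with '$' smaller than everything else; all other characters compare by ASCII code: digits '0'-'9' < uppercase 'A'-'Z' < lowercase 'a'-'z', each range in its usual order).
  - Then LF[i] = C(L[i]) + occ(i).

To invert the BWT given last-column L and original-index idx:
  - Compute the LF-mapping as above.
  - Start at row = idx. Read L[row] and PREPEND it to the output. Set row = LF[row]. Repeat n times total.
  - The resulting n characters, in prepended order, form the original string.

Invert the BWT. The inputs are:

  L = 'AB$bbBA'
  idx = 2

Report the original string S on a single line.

LF mapping: 1 3 0 5 6 4 2
Walk LF starting at row 2, prepending L[row]:
  step 1: row=2, L[2]='$', prepend. Next row=LF[2]=0
  step 2: row=0, L[0]='A', prepend. Next row=LF[0]=1
  step 3: row=1, L[1]='B', prepend. Next row=LF[1]=3
  step 4: row=3, L[3]='b', prepend. Next row=LF[3]=5
  step 5: row=5, L[5]='B', prepend. Next row=LF[5]=4
  step 6: row=4, L[4]='b', prepend. Next row=LF[4]=6
  step 7: row=6, L[6]='A', prepend. Next row=LF[6]=2
Reversed output: AbBbBA$

Answer: AbBbBA$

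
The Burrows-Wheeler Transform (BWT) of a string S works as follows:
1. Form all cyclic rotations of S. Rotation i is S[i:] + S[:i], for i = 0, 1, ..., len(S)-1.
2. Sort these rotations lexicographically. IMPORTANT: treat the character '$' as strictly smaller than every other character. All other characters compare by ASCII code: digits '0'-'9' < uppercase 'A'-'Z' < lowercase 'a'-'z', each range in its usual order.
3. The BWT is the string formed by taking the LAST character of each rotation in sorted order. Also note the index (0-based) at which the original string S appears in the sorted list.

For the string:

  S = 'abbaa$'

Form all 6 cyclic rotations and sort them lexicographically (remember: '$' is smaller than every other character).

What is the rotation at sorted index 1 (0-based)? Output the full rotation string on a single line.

Answer: a$abba

Derivation:
All 6 rotations (rotation i = S[i:]+S[:i]):
  rot[0] = abbaa$
  rot[1] = bbaa$a
  rot[2] = baa$ab
  rot[3] = aa$abb
  rot[4] = a$abba
  rot[5] = $abbaa
Sorted (with $ < everything):
  sorted[0] = $abbaa
  sorted[1] = a$abba
  sorted[2] = aa$abb
  sorted[3] = abbaa$
  sorted[4] = baa$ab
  sorted[5] = bbaa$a
sorted[1] = a$abba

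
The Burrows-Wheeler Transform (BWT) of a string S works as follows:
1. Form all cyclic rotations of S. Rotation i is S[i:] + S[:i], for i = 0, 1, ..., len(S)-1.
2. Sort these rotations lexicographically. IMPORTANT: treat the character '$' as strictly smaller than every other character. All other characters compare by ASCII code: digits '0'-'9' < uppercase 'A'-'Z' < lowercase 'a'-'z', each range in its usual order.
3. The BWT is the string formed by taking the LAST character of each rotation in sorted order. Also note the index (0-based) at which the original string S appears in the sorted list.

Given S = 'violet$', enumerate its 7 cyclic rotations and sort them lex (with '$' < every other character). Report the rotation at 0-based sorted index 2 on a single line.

All 7 rotations (rotation i = S[i:]+S[:i]):
  rot[0] = violet$
  rot[1] = iolet$v
  rot[2] = olet$vi
  rot[3] = let$vio
  rot[4] = et$viol
  rot[5] = t$viole
  rot[6] = $violet
Sorted (with $ < everything):
  sorted[0] = $violet
  sorted[1] = et$viol
  sorted[2] = iolet$v
  sorted[3] = let$vio
  sorted[4] = olet$vi
  sorted[5] = t$viole
  sorted[6] = violet$
sorted[2] = iolet$v

Answer: iolet$v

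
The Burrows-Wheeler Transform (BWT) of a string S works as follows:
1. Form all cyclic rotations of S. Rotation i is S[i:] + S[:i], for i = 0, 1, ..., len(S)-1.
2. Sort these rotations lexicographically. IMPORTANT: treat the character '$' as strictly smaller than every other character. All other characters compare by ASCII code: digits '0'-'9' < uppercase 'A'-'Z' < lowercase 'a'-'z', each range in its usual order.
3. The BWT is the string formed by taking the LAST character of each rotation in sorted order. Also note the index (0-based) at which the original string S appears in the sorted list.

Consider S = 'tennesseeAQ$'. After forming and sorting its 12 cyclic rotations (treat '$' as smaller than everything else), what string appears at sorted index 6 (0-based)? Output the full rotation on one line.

All 12 rotations (rotation i = S[i:]+S[:i]):
  rot[0] = tennesseeAQ$
  rot[1] = ennesseeAQ$t
  rot[2] = nnesseeAQ$te
  rot[3] = nesseeAQ$ten
  rot[4] = esseeAQ$tenn
  rot[5] = sseeAQ$tenne
  rot[6] = seeAQ$tennes
  rot[7] = eeAQ$tenness
  rot[8] = eAQ$tennesse
  rot[9] = AQ$tennessee
  rot[10] = Q$tennesseeA
  rot[11] = $tennesseeAQ
Sorted (with $ < everything):
  sorted[0] = $tennesseeAQ
  sorted[1] = AQ$tennessee
  sorted[2] = Q$tennesseeA
  sorted[3] = eAQ$tennesse
  sorted[4] = eeAQ$tenness
  sorted[5] = ennesseeAQ$t
  sorted[6] = esseeAQ$tenn
  sorted[7] = nesseeAQ$ten
  sorted[8] = nnesseeAQ$te
  sorted[9] = seeAQ$tennes
  sorted[10] = sseeAQ$tenne
  sorted[11] = tennesseeAQ$
sorted[6] = esseeAQ$tenn

Answer: esseeAQ$tenn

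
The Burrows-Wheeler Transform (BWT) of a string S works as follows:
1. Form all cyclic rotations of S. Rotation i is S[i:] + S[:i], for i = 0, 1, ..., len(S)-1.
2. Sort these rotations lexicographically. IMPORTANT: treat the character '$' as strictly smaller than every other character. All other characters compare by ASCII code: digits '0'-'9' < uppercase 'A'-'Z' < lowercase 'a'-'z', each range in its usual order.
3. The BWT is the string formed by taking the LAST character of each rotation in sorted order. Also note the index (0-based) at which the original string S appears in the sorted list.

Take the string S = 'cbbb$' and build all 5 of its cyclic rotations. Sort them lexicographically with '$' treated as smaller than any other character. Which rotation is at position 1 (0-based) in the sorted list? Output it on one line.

Answer: b$cbb

Derivation:
All 5 rotations (rotation i = S[i:]+S[:i]):
  rot[0] = cbbb$
  rot[1] = bbb$c
  rot[2] = bb$cb
  rot[3] = b$cbb
  rot[4] = $cbbb
Sorted (with $ < everything):
  sorted[0] = $cbbb
  sorted[1] = b$cbb
  sorted[2] = bb$cb
  sorted[3] = bbb$c
  sorted[4] = cbbb$
sorted[1] = b$cbb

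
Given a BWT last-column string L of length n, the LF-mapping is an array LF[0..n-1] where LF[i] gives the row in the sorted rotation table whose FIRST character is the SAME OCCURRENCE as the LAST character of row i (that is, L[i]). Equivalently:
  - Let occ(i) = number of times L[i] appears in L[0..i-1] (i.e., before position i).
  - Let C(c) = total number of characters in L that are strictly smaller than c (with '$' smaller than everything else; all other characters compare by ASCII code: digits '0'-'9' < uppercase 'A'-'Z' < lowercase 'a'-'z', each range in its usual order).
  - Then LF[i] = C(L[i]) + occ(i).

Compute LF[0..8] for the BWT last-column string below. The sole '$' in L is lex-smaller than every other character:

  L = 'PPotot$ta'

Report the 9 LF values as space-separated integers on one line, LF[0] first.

Answer: 1 2 4 6 5 7 0 8 3

Derivation:
Char counts: '$':1, 'P':2, 'a':1, 'o':2, 't':3
C (first-col start): C('$')=0, C('P')=1, C('a')=3, C('o')=4, C('t')=6
L[0]='P': occ=0, LF[0]=C('P')+0=1+0=1
L[1]='P': occ=1, LF[1]=C('P')+1=1+1=2
L[2]='o': occ=0, LF[2]=C('o')+0=4+0=4
L[3]='t': occ=0, LF[3]=C('t')+0=6+0=6
L[4]='o': occ=1, LF[4]=C('o')+1=4+1=5
L[5]='t': occ=1, LF[5]=C('t')+1=6+1=7
L[6]='$': occ=0, LF[6]=C('$')+0=0+0=0
L[7]='t': occ=2, LF[7]=C('t')+2=6+2=8
L[8]='a': occ=0, LF[8]=C('a')+0=3+0=3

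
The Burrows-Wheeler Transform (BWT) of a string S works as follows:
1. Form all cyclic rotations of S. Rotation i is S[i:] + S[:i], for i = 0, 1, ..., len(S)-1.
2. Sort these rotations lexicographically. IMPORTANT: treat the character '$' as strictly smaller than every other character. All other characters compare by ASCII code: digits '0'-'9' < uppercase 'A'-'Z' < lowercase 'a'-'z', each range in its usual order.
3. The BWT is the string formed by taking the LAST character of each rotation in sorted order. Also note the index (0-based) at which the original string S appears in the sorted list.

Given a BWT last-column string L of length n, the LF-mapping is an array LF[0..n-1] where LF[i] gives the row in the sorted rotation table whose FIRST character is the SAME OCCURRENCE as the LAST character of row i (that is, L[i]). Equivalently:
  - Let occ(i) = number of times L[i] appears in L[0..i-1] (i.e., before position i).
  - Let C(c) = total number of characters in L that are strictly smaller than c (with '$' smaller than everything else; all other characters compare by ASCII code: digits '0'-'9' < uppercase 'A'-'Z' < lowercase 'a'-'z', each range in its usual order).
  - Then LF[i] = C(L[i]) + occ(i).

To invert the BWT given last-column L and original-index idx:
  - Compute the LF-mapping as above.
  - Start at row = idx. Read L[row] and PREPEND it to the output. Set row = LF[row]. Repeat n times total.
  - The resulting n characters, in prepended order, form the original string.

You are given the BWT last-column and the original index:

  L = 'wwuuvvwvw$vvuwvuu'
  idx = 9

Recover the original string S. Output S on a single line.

Answer: vvvwvuwvvuwwuuuw$

Derivation:
LF mapping: 12 13 1 2 6 7 14 8 15 0 9 10 3 16 11 4 5
Walk LF starting at row 9, prepending L[row]:
  step 1: row=9, L[9]='$', prepend. Next row=LF[9]=0
  step 2: row=0, L[0]='w', prepend. Next row=LF[0]=12
  step 3: row=12, L[12]='u', prepend. Next row=LF[12]=3
  step 4: row=3, L[3]='u', prepend. Next row=LF[3]=2
  step 5: row=2, L[2]='u', prepend. Next row=LF[2]=1
  step 6: row=1, L[1]='w', prepend. Next row=LF[1]=13
  step 7: row=13, L[13]='w', prepend. Next row=LF[13]=16
  step 8: row=16, L[16]='u', prepend. Next row=LF[16]=5
  step 9: row=5, L[5]='v', prepend. Next row=LF[5]=7
  step 10: row=7, L[7]='v', prepend. Next row=LF[7]=8
  step 11: row=8, L[8]='w', prepend. Next row=LF[8]=15
  step 12: row=15, L[15]='u', prepend. Next row=LF[15]=4
  step 13: row=4, L[4]='v', prepend. Next row=LF[4]=6
  step 14: row=6, L[6]='w', prepend. Next row=LF[6]=14
  step 15: row=14, L[14]='v', prepend. Next row=LF[14]=11
  step 16: row=11, L[11]='v', prepend. Next row=LF[11]=10
  step 17: row=10, L[10]='v', prepend. Next row=LF[10]=9
Reversed output: vvvwvuwvvuwwuuuw$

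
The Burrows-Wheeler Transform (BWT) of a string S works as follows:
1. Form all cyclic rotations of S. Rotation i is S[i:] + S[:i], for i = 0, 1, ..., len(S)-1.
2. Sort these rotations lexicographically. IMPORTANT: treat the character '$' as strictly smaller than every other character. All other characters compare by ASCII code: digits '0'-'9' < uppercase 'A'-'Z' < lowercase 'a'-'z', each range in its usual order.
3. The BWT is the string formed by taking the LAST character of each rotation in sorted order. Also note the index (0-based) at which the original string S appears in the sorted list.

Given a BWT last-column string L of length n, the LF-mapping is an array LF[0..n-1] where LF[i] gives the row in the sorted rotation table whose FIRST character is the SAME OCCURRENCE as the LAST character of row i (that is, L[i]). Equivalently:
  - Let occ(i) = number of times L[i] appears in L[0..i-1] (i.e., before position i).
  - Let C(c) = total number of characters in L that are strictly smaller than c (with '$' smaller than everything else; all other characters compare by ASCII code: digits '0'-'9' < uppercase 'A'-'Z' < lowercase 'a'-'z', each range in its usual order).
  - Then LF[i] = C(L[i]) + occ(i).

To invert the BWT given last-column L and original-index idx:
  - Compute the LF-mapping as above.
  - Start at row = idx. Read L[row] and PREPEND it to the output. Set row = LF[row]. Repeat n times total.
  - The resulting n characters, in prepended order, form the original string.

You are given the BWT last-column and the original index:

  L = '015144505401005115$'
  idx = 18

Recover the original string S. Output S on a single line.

LF mapping: 1 6 14 7 11 12 15 2 16 13 3 8 4 5 17 9 10 18 0
Walk LF starting at row 18, prepending L[row]:
  step 1: row=18, L[18]='$', prepend. Next row=LF[18]=0
  step 2: row=0, L[0]='0', prepend. Next row=LF[0]=1
  step 3: row=1, L[1]='1', prepend. Next row=LF[1]=6
  step 4: row=6, L[6]='5', prepend. Next row=LF[6]=15
  step 5: row=15, L[15]='1', prepend. Next row=LF[15]=9
  step 6: row=9, L[9]='4', prepend. Next row=LF[9]=13
  step 7: row=13, L[13]='0', prepend. Next row=LF[13]=5
  step 8: row=5, L[5]='4', prepend. Next row=LF[5]=12
  step 9: row=12, L[12]='0', prepend. Next row=LF[12]=4
  step 10: row=4, L[4]='4', prepend. Next row=LF[4]=11
  step 11: row=11, L[11]='1', prepend. Next row=LF[11]=8
  step 12: row=8, L[8]='5', prepend. Next row=LF[8]=16
  step 13: row=16, L[16]='1', prepend. Next row=LF[16]=10
  step 14: row=10, L[10]='0', prepend. Next row=LF[10]=3
  step 15: row=3, L[3]='1', prepend. Next row=LF[3]=7
  step 16: row=7, L[7]='0', prepend. Next row=LF[7]=2
  step 17: row=2, L[2]='5', prepend. Next row=LF[2]=14
  step 18: row=14, L[14]='5', prepend. Next row=LF[14]=17
  step 19: row=17, L[17]='5', prepend. Next row=LF[17]=18
Reversed output: 555010151404041510$

Answer: 555010151404041510$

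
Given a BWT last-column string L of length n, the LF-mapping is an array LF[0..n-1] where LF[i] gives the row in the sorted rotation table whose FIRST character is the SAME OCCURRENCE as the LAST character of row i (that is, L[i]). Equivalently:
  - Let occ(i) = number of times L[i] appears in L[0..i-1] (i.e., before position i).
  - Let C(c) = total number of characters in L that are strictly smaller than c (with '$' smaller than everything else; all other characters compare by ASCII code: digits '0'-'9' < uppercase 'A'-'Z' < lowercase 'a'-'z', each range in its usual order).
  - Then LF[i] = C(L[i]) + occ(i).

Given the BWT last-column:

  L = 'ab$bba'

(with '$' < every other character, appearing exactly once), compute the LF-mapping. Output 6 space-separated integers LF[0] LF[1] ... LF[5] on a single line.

Answer: 1 3 0 4 5 2

Derivation:
Char counts: '$':1, 'a':2, 'b':3
C (first-col start): C('$')=0, C('a')=1, C('b')=3
L[0]='a': occ=0, LF[0]=C('a')+0=1+0=1
L[1]='b': occ=0, LF[1]=C('b')+0=3+0=3
L[2]='$': occ=0, LF[2]=C('$')+0=0+0=0
L[3]='b': occ=1, LF[3]=C('b')+1=3+1=4
L[4]='b': occ=2, LF[4]=C('b')+2=3+2=5
L[5]='a': occ=1, LF[5]=C('a')+1=1+1=2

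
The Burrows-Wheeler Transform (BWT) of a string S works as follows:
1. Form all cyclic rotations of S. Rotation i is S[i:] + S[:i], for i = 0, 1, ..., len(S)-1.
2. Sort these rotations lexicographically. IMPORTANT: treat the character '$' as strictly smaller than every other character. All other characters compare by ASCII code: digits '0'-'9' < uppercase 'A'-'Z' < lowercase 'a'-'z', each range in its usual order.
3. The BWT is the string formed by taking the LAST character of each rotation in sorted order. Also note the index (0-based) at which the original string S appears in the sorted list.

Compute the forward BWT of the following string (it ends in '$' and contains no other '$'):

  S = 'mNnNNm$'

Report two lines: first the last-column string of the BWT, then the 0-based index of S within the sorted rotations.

Answer: mnNmN$N
5

Derivation:
All 7 rotations (rotation i = S[i:]+S[:i]):
  rot[0] = mNnNNm$
  rot[1] = NnNNm$m
  rot[2] = nNNm$mN
  rot[3] = NNm$mNn
  rot[4] = Nm$mNnN
  rot[5] = m$mNnNN
  rot[6] = $mNnNNm
Sorted (with $ < everything):
  sorted[0] = $mNnNNm  (last char: 'm')
  sorted[1] = NNm$mNn  (last char: 'n')
  sorted[2] = Nm$mNnN  (last char: 'N')
  sorted[3] = NnNNm$m  (last char: 'm')
  sorted[4] = m$mNnNN  (last char: 'N')
  sorted[5] = mNnNNm$  (last char: '$')
  sorted[6] = nNNm$mN  (last char: 'N')
Last column: mnNmN$N
Original string S is at sorted index 5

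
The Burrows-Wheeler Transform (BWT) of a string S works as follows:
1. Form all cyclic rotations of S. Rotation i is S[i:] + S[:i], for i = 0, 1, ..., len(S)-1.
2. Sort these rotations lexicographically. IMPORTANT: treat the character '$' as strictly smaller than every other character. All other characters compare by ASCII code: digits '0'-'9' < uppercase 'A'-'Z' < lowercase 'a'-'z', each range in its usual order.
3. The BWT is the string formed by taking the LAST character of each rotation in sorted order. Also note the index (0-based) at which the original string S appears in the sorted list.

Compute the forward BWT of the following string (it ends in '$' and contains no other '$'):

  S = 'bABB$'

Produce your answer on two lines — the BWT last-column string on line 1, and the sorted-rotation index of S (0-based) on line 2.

Answer: BbBA$
4

Derivation:
All 5 rotations (rotation i = S[i:]+S[:i]):
  rot[0] = bABB$
  rot[1] = ABB$b
  rot[2] = BB$bA
  rot[3] = B$bAB
  rot[4] = $bABB
Sorted (with $ < everything):
  sorted[0] = $bABB  (last char: 'B')
  sorted[1] = ABB$b  (last char: 'b')
  sorted[2] = B$bAB  (last char: 'B')
  sorted[3] = BB$bA  (last char: 'A')
  sorted[4] = bABB$  (last char: '$')
Last column: BbBA$
Original string S is at sorted index 4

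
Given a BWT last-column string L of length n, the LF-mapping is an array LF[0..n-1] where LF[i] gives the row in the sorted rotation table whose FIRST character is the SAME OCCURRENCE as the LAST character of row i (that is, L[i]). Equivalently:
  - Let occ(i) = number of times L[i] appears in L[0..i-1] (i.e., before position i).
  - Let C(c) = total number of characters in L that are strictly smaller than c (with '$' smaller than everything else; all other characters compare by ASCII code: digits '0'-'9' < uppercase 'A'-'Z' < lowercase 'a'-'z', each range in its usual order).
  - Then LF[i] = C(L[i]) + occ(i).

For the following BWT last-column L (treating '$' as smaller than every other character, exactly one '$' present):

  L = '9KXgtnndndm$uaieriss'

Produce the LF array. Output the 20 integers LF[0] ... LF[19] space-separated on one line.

Answer: 1 2 3 8 18 12 13 5 14 6 11 0 19 4 9 7 15 10 16 17

Derivation:
Char counts: '$':1, '9':1, 'K':1, 'X':1, 'a':1, 'd':2, 'e':1, 'g':1, 'i':2, 'm':1, 'n':3, 'r':1, 's':2, 't':1, 'u':1
C (first-col start): C('$')=0, C('9')=1, C('K')=2, C('X')=3, C('a')=4, C('d')=5, C('e')=7, C('g')=8, C('i')=9, C('m')=11, C('n')=12, C('r')=15, C('s')=16, C('t')=18, C('u')=19
L[0]='9': occ=0, LF[0]=C('9')+0=1+0=1
L[1]='K': occ=0, LF[1]=C('K')+0=2+0=2
L[2]='X': occ=0, LF[2]=C('X')+0=3+0=3
L[3]='g': occ=0, LF[3]=C('g')+0=8+0=8
L[4]='t': occ=0, LF[4]=C('t')+0=18+0=18
L[5]='n': occ=0, LF[5]=C('n')+0=12+0=12
L[6]='n': occ=1, LF[6]=C('n')+1=12+1=13
L[7]='d': occ=0, LF[7]=C('d')+0=5+0=5
L[8]='n': occ=2, LF[8]=C('n')+2=12+2=14
L[9]='d': occ=1, LF[9]=C('d')+1=5+1=6
L[10]='m': occ=0, LF[10]=C('m')+0=11+0=11
L[11]='$': occ=0, LF[11]=C('$')+0=0+0=0
L[12]='u': occ=0, LF[12]=C('u')+0=19+0=19
L[13]='a': occ=0, LF[13]=C('a')+0=4+0=4
L[14]='i': occ=0, LF[14]=C('i')+0=9+0=9
L[15]='e': occ=0, LF[15]=C('e')+0=7+0=7
L[16]='r': occ=0, LF[16]=C('r')+0=15+0=15
L[17]='i': occ=1, LF[17]=C('i')+1=9+1=10
L[18]='s': occ=0, LF[18]=C('s')+0=16+0=16
L[19]='s': occ=1, LF[19]=C('s')+1=16+1=17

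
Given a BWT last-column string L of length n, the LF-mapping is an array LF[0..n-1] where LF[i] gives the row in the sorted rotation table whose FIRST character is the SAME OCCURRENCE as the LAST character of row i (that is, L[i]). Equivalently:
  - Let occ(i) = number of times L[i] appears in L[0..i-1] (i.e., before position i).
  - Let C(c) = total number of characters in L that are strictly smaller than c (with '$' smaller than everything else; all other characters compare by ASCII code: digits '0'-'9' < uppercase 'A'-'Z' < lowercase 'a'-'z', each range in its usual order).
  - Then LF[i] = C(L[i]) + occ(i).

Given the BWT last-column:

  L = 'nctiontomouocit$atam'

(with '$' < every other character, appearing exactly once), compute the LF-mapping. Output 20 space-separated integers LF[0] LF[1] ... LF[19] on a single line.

Char counts: '$':1, 'a':2, 'c':2, 'i':2, 'm':2, 'n':2, 'o':4, 't':4, 'u':1
C (first-col start): C('$')=0, C('a')=1, C('c')=3, C('i')=5, C('m')=7, C('n')=9, C('o')=11, C('t')=15, C('u')=19
L[0]='n': occ=0, LF[0]=C('n')+0=9+0=9
L[1]='c': occ=0, LF[1]=C('c')+0=3+0=3
L[2]='t': occ=0, LF[2]=C('t')+0=15+0=15
L[3]='i': occ=0, LF[3]=C('i')+0=5+0=5
L[4]='o': occ=0, LF[4]=C('o')+0=11+0=11
L[5]='n': occ=1, LF[5]=C('n')+1=9+1=10
L[6]='t': occ=1, LF[6]=C('t')+1=15+1=16
L[7]='o': occ=1, LF[7]=C('o')+1=11+1=12
L[8]='m': occ=0, LF[8]=C('m')+0=7+0=7
L[9]='o': occ=2, LF[9]=C('o')+2=11+2=13
L[10]='u': occ=0, LF[10]=C('u')+0=19+0=19
L[11]='o': occ=3, LF[11]=C('o')+3=11+3=14
L[12]='c': occ=1, LF[12]=C('c')+1=3+1=4
L[13]='i': occ=1, LF[13]=C('i')+1=5+1=6
L[14]='t': occ=2, LF[14]=C('t')+2=15+2=17
L[15]='$': occ=0, LF[15]=C('$')+0=0+0=0
L[16]='a': occ=0, LF[16]=C('a')+0=1+0=1
L[17]='t': occ=3, LF[17]=C('t')+3=15+3=18
L[18]='a': occ=1, LF[18]=C('a')+1=1+1=2
L[19]='m': occ=1, LF[19]=C('m')+1=7+1=8

Answer: 9 3 15 5 11 10 16 12 7 13 19 14 4 6 17 0 1 18 2 8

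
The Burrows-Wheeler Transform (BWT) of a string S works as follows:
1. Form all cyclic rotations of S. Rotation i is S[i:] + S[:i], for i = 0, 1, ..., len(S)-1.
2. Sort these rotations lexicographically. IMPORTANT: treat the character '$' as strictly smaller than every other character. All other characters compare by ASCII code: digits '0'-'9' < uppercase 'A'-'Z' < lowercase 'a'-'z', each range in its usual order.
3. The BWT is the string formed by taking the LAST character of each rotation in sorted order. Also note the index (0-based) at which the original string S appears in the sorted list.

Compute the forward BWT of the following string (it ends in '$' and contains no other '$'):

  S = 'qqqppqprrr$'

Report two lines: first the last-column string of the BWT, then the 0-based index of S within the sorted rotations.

All 11 rotations (rotation i = S[i:]+S[:i]):
  rot[0] = qqqppqprrr$
  rot[1] = qqppqprrr$q
  rot[2] = qppqprrr$qq
  rot[3] = ppqprrr$qqq
  rot[4] = pqprrr$qqqp
  rot[5] = qprrr$qqqpp
  rot[6] = prrr$qqqppq
  rot[7] = rrr$qqqppqp
  rot[8] = rr$qqqppqpr
  rot[9] = r$qqqppqprr
  rot[10] = $qqqppqprrr
Sorted (with $ < everything):
  sorted[0] = $qqqppqprrr  (last char: 'r')
  sorted[1] = ppqprrr$qqq  (last char: 'q')
  sorted[2] = pqprrr$qqqp  (last char: 'p')
  sorted[3] = prrr$qqqppq  (last char: 'q')
  sorted[4] = qppqprrr$qq  (last char: 'q')
  sorted[5] = qprrr$qqqpp  (last char: 'p')
  sorted[6] = qqppqprrr$q  (last char: 'q')
  sorted[7] = qqqppqprrr$  (last char: '$')
  sorted[8] = r$qqqppqprr  (last char: 'r')
  sorted[9] = rr$qqqppqpr  (last char: 'r')
  sorted[10] = rrr$qqqppqp  (last char: 'p')
Last column: rqpqqpq$rrp
Original string S is at sorted index 7

Answer: rqpqqpq$rrp
7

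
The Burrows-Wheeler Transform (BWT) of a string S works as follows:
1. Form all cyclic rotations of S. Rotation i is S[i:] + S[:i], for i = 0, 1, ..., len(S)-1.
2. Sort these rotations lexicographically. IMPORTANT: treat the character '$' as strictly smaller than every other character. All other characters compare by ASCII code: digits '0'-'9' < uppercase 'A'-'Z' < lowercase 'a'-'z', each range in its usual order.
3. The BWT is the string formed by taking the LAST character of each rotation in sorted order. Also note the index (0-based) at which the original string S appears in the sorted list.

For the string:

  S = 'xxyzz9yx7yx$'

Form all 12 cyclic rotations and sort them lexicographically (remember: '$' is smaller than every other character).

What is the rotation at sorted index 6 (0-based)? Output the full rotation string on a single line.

Answer: xyzz9yx7yx$x

Derivation:
All 12 rotations (rotation i = S[i:]+S[:i]):
  rot[0] = xxyzz9yx7yx$
  rot[1] = xyzz9yx7yx$x
  rot[2] = yzz9yx7yx$xx
  rot[3] = zz9yx7yx$xxy
  rot[4] = z9yx7yx$xxyz
  rot[5] = 9yx7yx$xxyzz
  rot[6] = yx7yx$xxyzz9
  rot[7] = x7yx$xxyzz9y
  rot[8] = 7yx$xxyzz9yx
  rot[9] = yx$xxyzz9yx7
  rot[10] = x$xxyzz9yx7y
  rot[11] = $xxyzz9yx7yx
Sorted (with $ < everything):
  sorted[0] = $xxyzz9yx7yx
  sorted[1] = 7yx$xxyzz9yx
  sorted[2] = 9yx7yx$xxyzz
  sorted[3] = x$xxyzz9yx7y
  sorted[4] = x7yx$xxyzz9y
  sorted[5] = xxyzz9yx7yx$
  sorted[6] = xyzz9yx7yx$x
  sorted[7] = yx$xxyzz9yx7
  sorted[8] = yx7yx$xxyzz9
  sorted[9] = yzz9yx7yx$xx
  sorted[10] = z9yx7yx$xxyz
  sorted[11] = zz9yx7yx$xxy
sorted[6] = xyzz9yx7yx$x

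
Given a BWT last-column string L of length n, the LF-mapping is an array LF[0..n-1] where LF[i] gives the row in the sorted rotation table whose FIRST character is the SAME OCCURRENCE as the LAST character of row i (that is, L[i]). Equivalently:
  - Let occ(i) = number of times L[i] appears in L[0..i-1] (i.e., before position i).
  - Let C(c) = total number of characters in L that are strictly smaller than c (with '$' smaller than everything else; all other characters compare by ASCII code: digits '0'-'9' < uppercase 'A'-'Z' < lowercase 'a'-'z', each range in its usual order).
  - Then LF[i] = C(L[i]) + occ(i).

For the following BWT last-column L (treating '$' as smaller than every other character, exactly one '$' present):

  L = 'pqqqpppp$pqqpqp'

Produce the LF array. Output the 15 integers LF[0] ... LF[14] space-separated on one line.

Answer: 1 9 10 11 2 3 4 5 0 6 12 13 7 14 8

Derivation:
Char counts: '$':1, 'p':8, 'q':6
C (first-col start): C('$')=0, C('p')=1, C('q')=9
L[0]='p': occ=0, LF[0]=C('p')+0=1+0=1
L[1]='q': occ=0, LF[1]=C('q')+0=9+0=9
L[2]='q': occ=1, LF[2]=C('q')+1=9+1=10
L[3]='q': occ=2, LF[3]=C('q')+2=9+2=11
L[4]='p': occ=1, LF[4]=C('p')+1=1+1=2
L[5]='p': occ=2, LF[5]=C('p')+2=1+2=3
L[6]='p': occ=3, LF[6]=C('p')+3=1+3=4
L[7]='p': occ=4, LF[7]=C('p')+4=1+4=5
L[8]='$': occ=0, LF[8]=C('$')+0=0+0=0
L[9]='p': occ=5, LF[9]=C('p')+5=1+5=6
L[10]='q': occ=3, LF[10]=C('q')+3=9+3=12
L[11]='q': occ=4, LF[11]=C('q')+4=9+4=13
L[12]='p': occ=6, LF[12]=C('p')+6=1+6=7
L[13]='q': occ=5, LF[13]=C('q')+5=9+5=14
L[14]='p': occ=7, LF[14]=C('p')+7=1+7=8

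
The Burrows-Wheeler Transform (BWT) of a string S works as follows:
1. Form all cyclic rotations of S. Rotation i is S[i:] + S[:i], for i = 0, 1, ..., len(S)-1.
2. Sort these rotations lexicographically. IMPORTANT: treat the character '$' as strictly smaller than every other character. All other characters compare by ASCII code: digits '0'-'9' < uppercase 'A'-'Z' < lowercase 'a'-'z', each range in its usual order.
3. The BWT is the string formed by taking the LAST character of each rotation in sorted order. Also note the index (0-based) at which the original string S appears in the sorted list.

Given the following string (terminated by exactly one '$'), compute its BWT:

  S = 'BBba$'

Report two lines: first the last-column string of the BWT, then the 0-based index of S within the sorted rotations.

Answer: a$BbB
1

Derivation:
All 5 rotations (rotation i = S[i:]+S[:i]):
  rot[0] = BBba$
  rot[1] = Bba$B
  rot[2] = ba$BB
  rot[3] = a$BBb
  rot[4] = $BBba
Sorted (with $ < everything):
  sorted[0] = $BBba  (last char: 'a')
  sorted[1] = BBba$  (last char: '$')
  sorted[2] = Bba$B  (last char: 'B')
  sorted[3] = a$BBb  (last char: 'b')
  sorted[4] = ba$BB  (last char: 'B')
Last column: a$BbB
Original string S is at sorted index 1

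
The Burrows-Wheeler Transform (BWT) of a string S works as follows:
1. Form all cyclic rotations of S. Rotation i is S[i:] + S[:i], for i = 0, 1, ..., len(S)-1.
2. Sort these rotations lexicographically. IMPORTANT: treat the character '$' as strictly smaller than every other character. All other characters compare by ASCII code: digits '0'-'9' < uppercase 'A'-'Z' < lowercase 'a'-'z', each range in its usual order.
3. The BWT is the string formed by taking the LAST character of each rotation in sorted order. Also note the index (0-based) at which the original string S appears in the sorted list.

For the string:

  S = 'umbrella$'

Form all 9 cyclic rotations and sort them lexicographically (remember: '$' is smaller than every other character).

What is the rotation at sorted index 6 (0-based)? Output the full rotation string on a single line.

Answer: mbrella$u

Derivation:
All 9 rotations (rotation i = S[i:]+S[:i]):
  rot[0] = umbrella$
  rot[1] = mbrella$u
  rot[2] = brella$um
  rot[3] = rella$umb
  rot[4] = ella$umbr
  rot[5] = lla$umbre
  rot[6] = la$umbrel
  rot[7] = a$umbrell
  rot[8] = $umbrella
Sorted (with $ < everything):
  sorted[0] = $umbrella
  sorted[1] = a$umbrell
  sorted[2] = brella$um
  sorted[3] = ella$umbr
  sorted[4] = la$umbrel
  sorted[5] = lla$umbre
  sorted[6] = mbrella$u
  sorted[7] = rella$umb
  sorted[8] = umbrella$
sorted[6] = mbrella$u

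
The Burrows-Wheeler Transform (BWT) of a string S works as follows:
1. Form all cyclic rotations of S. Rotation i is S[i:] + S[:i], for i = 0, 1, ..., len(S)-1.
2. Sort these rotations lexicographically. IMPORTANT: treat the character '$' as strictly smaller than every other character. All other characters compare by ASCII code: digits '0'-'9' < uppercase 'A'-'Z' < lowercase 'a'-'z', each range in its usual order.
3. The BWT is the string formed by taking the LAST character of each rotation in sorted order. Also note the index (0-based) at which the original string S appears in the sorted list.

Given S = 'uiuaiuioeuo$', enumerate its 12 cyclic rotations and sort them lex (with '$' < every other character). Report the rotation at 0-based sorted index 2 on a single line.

Answer: euo$uiuaiuio

Derivation:
All 12 rotations (rotation i = S[i:]+S[:i]):
  rot[0] = uiuaiuioeuo$
  rot[1] = iuaiuioeuo$u
  rot[2] = uaiuioeuo$ui
  rot[3] = aiuioeuo$uiu
  rot[4] = iuioeuo$uiua
  rot[5] = uioeuo$uiuai
  rot[6] = ioeuo$uiuaiu
  rot[7] = oeuo$uiuaiui
  rot[8] = euo$uiuaiuio
  rot[9] = uo$uiuaiuioe
  rot[10] = o$uiuaiuioeu
  rot[11] = $uiuaiuioeuo
Sorted (with $ < everything):
  sorted[0] = $uiuaiuioeuo
  sorted[1] = aiuioeuo$uiu
  sorted[2] = euo$uiuaiuio
  sorted[3] = ioeuo$uiuaiu
  sorted[4] = iuaiuioeuo$u
  sorted[5] = iuioeuo$uiua
  sorted[6] = o$uiuaiuioeu
  sorted[7] = oeuo$uiuaiui
  sorted[8] = uaiuioeuo$ui
  sorted[9] = uioeuo$uiuai
  sorted[10] = uiuaiuioeuo$
  sorted[11] = uo$uiuaiuioe
sorted[2] = euo$uiuaiuio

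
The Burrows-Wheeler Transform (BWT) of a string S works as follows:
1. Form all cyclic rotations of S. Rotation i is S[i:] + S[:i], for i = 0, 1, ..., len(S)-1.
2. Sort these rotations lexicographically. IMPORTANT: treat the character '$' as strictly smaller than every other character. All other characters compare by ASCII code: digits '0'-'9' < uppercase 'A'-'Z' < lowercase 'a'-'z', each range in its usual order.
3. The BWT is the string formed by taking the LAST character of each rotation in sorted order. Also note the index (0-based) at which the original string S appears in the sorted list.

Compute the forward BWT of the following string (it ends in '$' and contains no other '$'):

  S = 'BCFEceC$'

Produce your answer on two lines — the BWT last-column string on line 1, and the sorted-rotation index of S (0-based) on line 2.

All 8 rotations (rotation i = S[i:]+S[:i]):
  rot[0] = BCFEceC$
  rot[1] = CFEceC$B
  rot[2] = FEceC$BC
  rot[3] = EceC$BCF
  rot[4] = ceC$BCFE
  rot[5] = eC$BCFEc
  rot[6] = C$BCFEce
  rot[7] = $BCFEceC
Sorted (with $ < everything):
  sorted[0] = $BCFEceC  (last char: 'C')
  sorted[1] = BCFEceC$  (last char: '$')
  sorted[2] = C$BCFEce  (last char: 'e')
  sorted[3] = CFEceC$B  (last char: 'B')
  sorted[4] = EceC$BCF  (last char: 'F')
  sorted[5] = FEceC$BC  (last char: 'C')
  sorted[6] = ceC$BCFE  (last char: 'E')
  sorted[7] = eC$BCFEc  (last char: 'c')
Last column: C$eBFCEc
Original string S is at sorted index 1

Answer: C$eBFCEc
1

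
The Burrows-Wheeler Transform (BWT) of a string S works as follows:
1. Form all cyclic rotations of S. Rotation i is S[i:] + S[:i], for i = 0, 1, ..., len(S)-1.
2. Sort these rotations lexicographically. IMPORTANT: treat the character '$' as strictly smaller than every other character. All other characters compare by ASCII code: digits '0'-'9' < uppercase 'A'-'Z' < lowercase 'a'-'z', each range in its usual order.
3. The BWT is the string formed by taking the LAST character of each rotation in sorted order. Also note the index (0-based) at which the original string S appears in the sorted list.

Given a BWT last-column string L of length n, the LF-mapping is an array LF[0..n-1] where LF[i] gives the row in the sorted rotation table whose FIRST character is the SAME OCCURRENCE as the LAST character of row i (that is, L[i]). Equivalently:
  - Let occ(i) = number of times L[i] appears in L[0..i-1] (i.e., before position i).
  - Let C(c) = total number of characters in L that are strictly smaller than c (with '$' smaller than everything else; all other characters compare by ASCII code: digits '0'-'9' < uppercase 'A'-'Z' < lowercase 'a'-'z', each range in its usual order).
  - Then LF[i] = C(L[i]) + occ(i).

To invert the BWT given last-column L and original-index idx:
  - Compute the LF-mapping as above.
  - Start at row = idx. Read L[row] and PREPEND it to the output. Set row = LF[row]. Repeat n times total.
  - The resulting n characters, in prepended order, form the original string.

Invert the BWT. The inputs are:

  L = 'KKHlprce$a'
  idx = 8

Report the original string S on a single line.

Answer: parcelKHK$

Derivation:
LF mapping: 2 3 1 7 8 9 5 6 0 4
Walk LF starting at row 8, prepending L[row]:
  step 1: row=8, L[8]='$', prepend. Next row=LF[8]=0
  step 2: row=0, L[0]='K', prepend. Next row=LF[0]=2
  step 3: row=2, L[2]='H', prepend. Next row=LF[2]=1
  step 4: row=1, L[1]='K', prepend. Next row=LF[1]=3
  step 5: row=3, L[3]='l', prepend. Next row=LF[3]=7
  step 6: row=7, L[7]='e', prepend. Next row=LF[7]=6
  step 7: row=6, L[6]='c', prepend. Next row=LF[6]=5
  step 8: row=5, L[5]='r', prepend. Next row=LF[5]=9
  step 9: row=9, L[9]='a', prepend. Next row=LF[9]=4
  step 10: row=4, L[4]='p', prepend. Next row=LF[4]=8
Reversed output: parcelKHK$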